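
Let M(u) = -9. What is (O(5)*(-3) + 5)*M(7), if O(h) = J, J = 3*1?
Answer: 36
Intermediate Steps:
J = 3
O(h) = 3
(O(5)*(-3) + 5)*M(7) = (3*(-3) + 5)*(-9) = (-9 + 5)*(-9) = -4*(-9) = 36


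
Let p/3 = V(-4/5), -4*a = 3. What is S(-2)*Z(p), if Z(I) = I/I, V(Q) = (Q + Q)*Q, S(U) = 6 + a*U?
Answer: 15/2 ≈ 7.5000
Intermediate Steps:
a = -¾ (a = -¼*3 = -¾ ≈ -0.75000)
S(U) = 6 - 3*U/4
V(Q) = 2*Q² (V(Q) = (2*Q)*Q = 2*Q²)
p = 96/25 (p = 3*(2*(-4/5)²) = 3*(2*(-4*⅕)²) = 3*(2*(-⅘)²) = 3*(2*(16/25)) = 3*(32/25) = 96/25 ≈ 3.8400)
Z(I) = 1
S(-2)*Z(p) = (6 - ¾*(-2))*1 = (6 + 3/2)*1 = (15/2)*1 = 15/2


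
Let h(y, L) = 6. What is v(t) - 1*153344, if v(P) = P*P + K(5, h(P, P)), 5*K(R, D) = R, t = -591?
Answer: 195938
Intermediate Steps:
K(R, D) = R/5
v(P) = 1 + P**2 (v(P) = P*P + (1/5)*5 = P**2 + 1 = 1 + P**2)
v(t) - 1*153344 = (1 + (-591)**2) - 1*153344 = (1 + 349281) - 153344 = 349282 - 153344 = 195938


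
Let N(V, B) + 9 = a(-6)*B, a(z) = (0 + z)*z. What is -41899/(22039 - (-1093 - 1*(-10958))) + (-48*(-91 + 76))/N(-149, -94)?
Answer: -16769843/4589598 ≈ -3.6539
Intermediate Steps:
a(z) = z**2 (a(z) = z*z = z**2)
N(V, B) = -9 + 36*B (N(V, B) = -9 + (-6)**2*B = -9 + 36*B)
-41899/(22039 - (-1093 - 1*(-10958))) + (-48*(-91 + 76))/N(-149, -94) = -41899/(22039 - (-1093 - 1*(-10958))) + (-48*(-91 + 76))/(-9 + 36*(-94)) = -41899/(22039 - (-1093 + 10958)) + (-48*(-15))/(-9 - 3384) = -41899/(22039 - 1*9865) + 720/(-3393) = -41899/(22039 - 9865) + 720*(-1/3393) = -41899/12174 - 80/377 = -16769843/4589598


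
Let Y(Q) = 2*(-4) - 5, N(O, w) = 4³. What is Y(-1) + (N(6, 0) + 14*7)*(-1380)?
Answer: -223573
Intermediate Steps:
N(O, w) = 64
Y(Q) = -13 (Y(Q) = -8 - 5 = -13)
Y(-1) + (N(6, 0) + 14*7)*(-1380) = -13 + (64 + 14*7)*(-1380) = -13 + (64 + 98)*(-1380) = -13 + 162*(-1380) = -13 - 223560 = -223573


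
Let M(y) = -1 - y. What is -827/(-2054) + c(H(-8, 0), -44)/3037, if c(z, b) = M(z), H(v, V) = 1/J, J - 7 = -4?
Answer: 7526581/18713994 ≈ 0.40219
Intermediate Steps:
J = 3 (J = 7 - 4 = 3)
H(v, V) = ⅓ (H(v, V) = 1/3 = ⅓)
c(z, b) = -1 - z
-827/(-2054) + c(H(-8, 0), -44)/3037 = -827/(-2054) + (-1 - 1*⅓)/3037 = -827*(-1/2054) + (-1 - ⅓)*(1/3037) = 827/2054 - 4/3*1/3037 = 827/2054 - 4/9111 = 7526581/18713994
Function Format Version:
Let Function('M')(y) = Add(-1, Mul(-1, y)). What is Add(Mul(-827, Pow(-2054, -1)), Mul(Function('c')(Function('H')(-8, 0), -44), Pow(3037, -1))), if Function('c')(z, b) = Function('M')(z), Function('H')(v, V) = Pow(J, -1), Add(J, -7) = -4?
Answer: Rational(7526581, 18713994) ≈ 0.40219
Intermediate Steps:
J = 3 (J = Add(7, -4) = 3)
Function('H')(v, V) = Rational(1, 3) (Function('H')(v, V) = Pow(3, -1) = Rational(1, 3))
Function('c')(z, b) = Add(-1, Mul(-1, z))
Add(Mul(-827, Pow(-2054, -1)), Mul(Function('c')(Function('H')(-8, 0), -44), Pow(3037, -1))) = Add(Mul(-827, Pow(-2054, -1)), Mul(Add(-1, Mul(-1, Rational(1, 3))), Pow(3037, -1))) = Add(Mul(-827, Rational(-1, 2054)), Mul(Add(-1, Rational(-1, 3)), Rational(1, 3037))) = Add(Rational(827, 2054), Mul(Rational(-4, 3), Rational(1, 3037))) = Add(Rational(827, 2054), Rational(-4, 9111)) = Rational(7526581, 18713994)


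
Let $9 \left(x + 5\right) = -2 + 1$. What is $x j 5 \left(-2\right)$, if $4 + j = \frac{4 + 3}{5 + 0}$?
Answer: $- \frac{1196}{9} \approx -132.89$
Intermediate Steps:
$j = - \frac{13}{5}$ ($j = -4 + \frac{4 + 3}{5 + 0} = -4 + \frac{7}{5} = - \frac{13}{5} \approx -2.6$)
$x = - \frac{46}{9}$ ($x = -5 + \frac{-2 + 1}{9} = -5 + \frac{1}{9} \left(-1\right) = -5 - \frac{1}{9} = - \frac{46}{9} \approx -5.1111$)
$x j 5 \left(-2\right) = - \frac{46 \left(- \frac{13}{5}\right) 5 \left(-2\right)}{9} = - \frac{46 \left(\left(-13\right) \left(-2\right)\right)}{9} = \left(- \frac{46}{9}\right) 26 = - \frac{1196}{9}$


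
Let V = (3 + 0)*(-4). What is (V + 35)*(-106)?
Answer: -2438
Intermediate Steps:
V = -12 (V = 3*(-4) = -12)
(V + 35)*(-106) = (-12 + 35)*(-106) = 23*(-106) = -2438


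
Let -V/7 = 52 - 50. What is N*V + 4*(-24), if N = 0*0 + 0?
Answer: -96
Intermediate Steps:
N = 0 (N = 0 + 0 = 0)
V = -14 (V = -7*(52 - 50) = -7*2 = -14)
N*V + 4*(-24) = 0*(-14) + 4*(-24) = 0 - 96 = -96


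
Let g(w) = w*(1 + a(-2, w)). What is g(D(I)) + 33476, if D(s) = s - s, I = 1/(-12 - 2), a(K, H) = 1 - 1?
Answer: 33476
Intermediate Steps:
a(K, H) = 0
I = -1/14 (I = 1/(-14) = -1/14 ≈ -0.071429)
D(s) = 0
g(w) = w (g(w) = w*(1 + 0) = w*1 = w)
g(D(I)) + 33476 = 0 + 33476 = 33476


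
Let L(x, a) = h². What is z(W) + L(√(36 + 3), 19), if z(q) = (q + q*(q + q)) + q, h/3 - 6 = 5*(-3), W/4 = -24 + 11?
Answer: 6033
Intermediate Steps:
W = -52 (W = 4*(-24 + 11) = 4*(-13) = -52)
h = -27 (h = 18 + 3*(5*(-3)) = 18 + 3*(-15) = 18 - 45 = -27)
z(q) = 2*q + 2*q² (z(q) = (q + q*(2*q)) + q = (q + 2*q²) + q = 2*q + 2*q²)
L(x, a) = 729 (L(x, a) = (-27)² = 729)
z(W) + L(√(36 + 3), 19) = 2*(-52)*(1 - 52) + 729 = 2*(-52)*(-51) + 729 = 5304 + 729 = 6033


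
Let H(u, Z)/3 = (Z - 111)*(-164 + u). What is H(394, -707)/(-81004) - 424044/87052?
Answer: 18857946/8994337 ≈ 2.0966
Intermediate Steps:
H(u, Z) = 3*(-164 + u)*(-111 + Z) (H(u, Z) = 3*((Z - 111)*(-164 + u)) = 3*((-111 + Z)*(-164 + u)) = 3*((-164 + u)*(-111 + Z)) = 3*(-164 + u)*(-111 + Z))
H(394, -707)/(-81004) - 424044/87052 = (54612 - 492*(-707) - 333*394 + 3*(-707)*394)/(-81004) - 424044/87052 = (54612 + 347844 - 131202 - 835674)*(-1/81004) - 424044*1/87052 = -564420*(-1/81004) - 106011/21763 = 141105/20251 - 106011/21763 = 18857946/8994337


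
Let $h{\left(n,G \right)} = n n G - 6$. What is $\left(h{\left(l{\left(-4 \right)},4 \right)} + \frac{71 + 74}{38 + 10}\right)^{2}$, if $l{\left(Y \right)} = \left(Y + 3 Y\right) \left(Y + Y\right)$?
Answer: $\frac{9894704992225}{2304} \approx 4.2946 \cdot 10^{9}$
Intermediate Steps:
$l{\left(Y \right)} = 8 Y^{2}$ ($l{\left(Y \right)} = 4 Y 2 Y = 8 Y^{2}$)
$h{\left(n,G \right)} = -6 + G n^{2}$ ($h{\left(n,G \right)} = n^{2} G - 6 = G n^{2} - 6 = -6 + G n^{2}$)
$\left(h{\left(l{\left(-4 \right)},4 \right)} + \frac{71 + 74}{38 + 10}\right)^{2} = \left(\left(-6 + 4 \left(8 \left(-4\right)^{2}\right)^{2}\right) + \frac{71 + 74}{38 + 10}\right)^{2} = \left(\left(-6 + 4 \left(8 \cdot 16\right)^{2}\right) + \frac{145}{48}\right)^{2} = \left(\left(-6 + 4 \cdot 128^{2}\right) + 145 \cdot \frac{1}{48}\right)^{2} = \left(\left(-6 + 4 \cdot 16384\right) + \frac{145}{48}\right)^{2} = \left(\left(-6 + 65536\right) + \frac{145}{48}\right)^{2} = \left(65530 + \frac{145}{48}\right)^{2} = \left(\frac{3145585}{48}\right)^{2} = \frac{9894704992225}{2304}$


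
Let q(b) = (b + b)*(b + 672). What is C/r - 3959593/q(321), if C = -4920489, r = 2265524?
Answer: -6053697116083/722142571572 ≈ -8.3830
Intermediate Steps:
q(b) = 2*b*(672 + b) (q(b) = (2*b)*(672 + b) = 2*b*(672 + b))
C/r - 3959593/q(321) = -4920489/2265524 - 3959593*1/(642*(672 + 321)) = -4920489*1/2265524 - 3959593/(2*321*993) = -4920489/2265524 - 3959593/637506 = -6053697116083/722142571572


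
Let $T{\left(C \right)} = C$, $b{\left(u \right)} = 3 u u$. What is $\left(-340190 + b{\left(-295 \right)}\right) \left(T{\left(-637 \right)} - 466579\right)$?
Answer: $36963793840$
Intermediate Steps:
$b{\left(u \right)} = 3 u^{2}$
$\left(-340190 + b{\left(-295 \right)}\right) \left(T{\left(-637 \right)} - 466579\right) = \left(-340190 + 3 \left(-295\right)^{2}\right) \left(-637 - 466579\right) = \left(-340190 + 3 \cdot 87025\right) \left(-467216\right) = \left(-340190 + 261075\right) \left(-467216\right) = \left(-79115\right) \left(-467216\right) = 36963793840$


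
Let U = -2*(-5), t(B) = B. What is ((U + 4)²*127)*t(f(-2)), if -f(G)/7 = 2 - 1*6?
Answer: 696976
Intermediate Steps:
f(G) = 28 (f(G) = -7*(2 - 1*6) = -7*(2 - 6) = -7*(-4) = 28)
U = 10
((U + 4)²*127)*t(f(-2)) = ((10 + 4)²*127)*28 = (14²*127)*28 = (196*127)*28 = 24892*28 = 696976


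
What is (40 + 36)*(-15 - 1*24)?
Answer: -2964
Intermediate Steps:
(40 + 36)*(-15 - 1*24) = 76*(-15 - 24) = 76*(-39) = -2964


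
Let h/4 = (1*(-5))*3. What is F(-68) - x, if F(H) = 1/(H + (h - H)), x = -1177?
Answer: 70619/60 ≈ 1177.0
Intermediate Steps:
h = -60 (h = 4*((1*(-5))*3) = 4*(-5*3) = 4*(-15) = -60)
F(H) = -1/60 (F(H) = 1/(H + (-60 - H)) = 1/(-60) = -1/60)
F(-68) - x = -1/60 - 1*(-1177) = -1/60 + 1177 = 70619/60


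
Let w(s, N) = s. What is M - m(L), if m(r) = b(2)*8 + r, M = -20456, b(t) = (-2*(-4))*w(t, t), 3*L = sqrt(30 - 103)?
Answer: -20584 - I*sqrt(73)/3 ≈ -20584.0 - 2.848*I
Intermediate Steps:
L = I*sqrt(73)/3 (L = sqrt(30 - 103)/3 = sqrt(-73)/3 = (I*sqrt(73))/3 = I*sqrt(73)/3 ≈ 2.848*I)
b(t) = 8*t (b(t) = (-2*(-4))*t = 8*t)
m(r) = 128 + r (m(r) = (8*2)*8 + r = 16*8 + r = 128 + r)
M - m(L) = -20456 - (128 + I*sqrt(73)/3) = -20456 + (-128 - I*sqrt(73)/3) = -20584 - I*sqrt(73)/3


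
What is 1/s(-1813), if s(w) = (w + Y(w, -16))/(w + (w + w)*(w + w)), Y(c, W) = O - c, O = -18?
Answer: -4382021/6 ≈ -7.3034e+5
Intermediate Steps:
Y(c, W) = -18 - c
s(w) = -18/(w + 4*w**2) (s(w) = (w + (-18 - w))/(w + (w + w)*(w + w)) = -18/(w + (2*w)*(2*w)) = -18/(w + 4*w**2))
1/s(-1813) = 1/(-18/(-1813*(1 + 4*(-1813)))) = 1/(-18*(-1/1813)/(1 - 7252)) = 1/(-18*(-1/1813)/(-7251)) = 1/(-18*(-1/1813)*(-1/7251)) = 1/(-6/4382021) = -4382021/6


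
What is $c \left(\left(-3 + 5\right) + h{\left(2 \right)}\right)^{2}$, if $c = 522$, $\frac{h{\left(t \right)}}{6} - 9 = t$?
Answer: $2413728$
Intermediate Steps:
$h{\left(t \right)} = 54 + 6 t$
$c \left(\left(-3 + 5\right) + h{\left(2 \right)}\right)^{2} = 522 \left(\left(-3 + 5\right) + \left(54 + 6 \cdot 2\right)\right)^{2} = 522 \left(2 + \left(54 + 12\right)\right)^{2} = 522 \left(2 + 66\right)^{2} = 522 \cdot 68^{2} = 522 \cdot 4624 = 2413728$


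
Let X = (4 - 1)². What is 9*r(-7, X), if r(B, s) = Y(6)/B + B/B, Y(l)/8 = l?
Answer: -369/7 ≈ -52.714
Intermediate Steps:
X = 9 (X = 3² = 9)
Y(l) = 8*l
r(B, s) = 1 + 48/B (r(B, s) = (8*6)/B + B/B = 48/B + 1 = 1 + 48/B)
9*r(-7, X) = 9*((48 - 7)/(-7)) = 9*(-⅐*41) = 9*(-41/7) = -369/7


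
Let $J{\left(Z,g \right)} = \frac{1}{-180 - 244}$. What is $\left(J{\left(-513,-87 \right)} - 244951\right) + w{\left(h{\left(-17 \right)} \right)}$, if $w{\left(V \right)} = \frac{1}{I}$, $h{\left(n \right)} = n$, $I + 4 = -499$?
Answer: $- \frac{52241190599}{213272} \approx -2.4495 \cdot 10^{5}$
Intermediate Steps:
$I = -503$ ($I = -4 - 499 = -503$)
$w{\left(V \right)} = - \frac{1}{503}$ ($w{\left(V \right)} = \frac{1}{-503} = - \frac{1}{503}$)
$J{\left(Z,g \right)} = - \frac{1}{424}$ ($J{\left(Z,g \right)} = \frac{1}{-424} = - \frac{1}{424}$)
$\left(J{\left(-513,-87 \right)} - 244951\right) + w{\left(h{\left(-17 \right)} \right)} = \left(- \frac{1}{424} - 244951\right) - \frac{1}{503} = - \frac{103859225}{424} - \frac{1}{503} = - \frac{52241190599}{213272}$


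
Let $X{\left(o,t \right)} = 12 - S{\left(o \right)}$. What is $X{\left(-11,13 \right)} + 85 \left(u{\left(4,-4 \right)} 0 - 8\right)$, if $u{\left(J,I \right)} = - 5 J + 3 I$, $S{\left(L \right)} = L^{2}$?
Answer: $-789$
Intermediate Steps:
$X{\left(o,t \right)} = 12 - o^{2}$
$X{\left(-11,13 \right)} + 85 \left(u{\left(4,-4 \right)} 0 - 8\right) = \left(12 - \left(-11\right)^{2}\right) + 85 \left(\left(\left(-5\right) 4 + 3 \left(-4\right)\right) 0 - 8\right) = \left(12 - 121\right) + 85 \left(\left(-20 - 12\right) 0 - 8\right) = \left(12 - 121\right) + 85 \left(\left(-32\right) 0 - 8\right) = -109 + 85 \left(0 - 8\right) = -109 + 85 \left(-8\right) = -109 - 680 = -789$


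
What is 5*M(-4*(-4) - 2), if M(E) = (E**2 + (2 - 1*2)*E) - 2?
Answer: 970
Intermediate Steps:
M(E) = -2 + E**2 (M(E) = (E**2 + (2 - 2)*E) - 2 = (E**2 + 0*E) - 2 = (E**2 + 0) - 2 = E**2 - 2 = -2 + E**2)
5*M(-4*(-4) - 2) = 5*(-2 + (-4*(-4) - 2)**2) = 5*(-2 + (16 - 2)**2) = 5*(-2 + 14**2) = 5*(-2 + 196) = 5*194 = 970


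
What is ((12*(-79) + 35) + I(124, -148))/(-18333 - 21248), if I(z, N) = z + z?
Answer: 665/39581 ≈ 0.016801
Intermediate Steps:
I(z, N) = 2*z
((12*(-79) + 35) + I(124, -148))/(-18333 - 21248) = ((12*(-79) + 35) + 2*124)/(-18333 - 21248) = ((-948 + 35) + 248)/(-39581) = (-913 + 248)*(-1/39581) = -665*(-1/39581) = 665/39581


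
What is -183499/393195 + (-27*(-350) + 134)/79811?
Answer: -10876857809/31381286145 ≈ -0.34660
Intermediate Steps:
-183499/393195 + (-27*(-350) + 134)/79811 = -183499*1/393195 + (9450 + 134)*(1/79811) = -183499/393195 + 9584*(1/79811) = -183499/393195 + 9584/79811 = -10876857809/31381286145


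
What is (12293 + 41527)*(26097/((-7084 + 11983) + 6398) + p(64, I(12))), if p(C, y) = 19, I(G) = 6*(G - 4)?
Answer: 996663600/869 ≈ 1.1469e+6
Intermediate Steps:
I(G) = -24 + 6*G (I(G) = 6*(-4 + G) = -24 + 6*G)
(12293 + 41527)*(26097/((-7084 + 11983) + 6398) + p(64, I(12))) = (12293 + 41527)*(26097/((-7084 + 11983) + 6398) + 19) = 53820*(26097/(4899 + 6398) + 19) = 53820*(26097/11297 + 19) = 53820*(240740/11297) = 996663600/869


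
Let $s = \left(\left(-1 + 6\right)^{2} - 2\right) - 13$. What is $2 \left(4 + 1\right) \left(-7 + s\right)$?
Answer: $30$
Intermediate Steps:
$s = 10$ ($s = \left(5^{2} - 2\right) - 13 = \left(25 - 2\right) - 13 = 23 - 13 = 10$)
$2 \left(4 + 1\right) \left(-7 + s\right) = 2 \left(4 + 1\right) \left(-7 + 10\right) = 2 \cdot 5 \cdot 3 = 10 \cdot 3 = 30$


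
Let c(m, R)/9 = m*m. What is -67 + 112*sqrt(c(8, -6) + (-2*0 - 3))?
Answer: -67 + 112*sqrt(573) ≈ 2614.0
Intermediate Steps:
c(m, R) = 9*m**2 (c(m, R) = 9*(m*m) = 9*m**2)
-67 + 112*sqrt(c(8, -6) + (-2*0 - 3)) = -67 + 112*sqrt(9*8**2 + (-2*0 - 3)) = -67 + 112*sqrt(9*64 + (0 - 3)) = -67 + 112*sqrt(576 - 3) = -67 + 112*sqrt(573)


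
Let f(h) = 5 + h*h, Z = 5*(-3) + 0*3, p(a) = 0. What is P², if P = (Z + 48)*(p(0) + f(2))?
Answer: 88209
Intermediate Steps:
Z = -15 (Z = -15 + 0 = -15)
f(h) = 5 + h²
P = 297 (P = (-15 + 48)*(0 + (5 + 2²)) = 33*(0 + (5 + 4)) = 33*(0 + 9) = 33*9 = 297)
P² = 297² = 88209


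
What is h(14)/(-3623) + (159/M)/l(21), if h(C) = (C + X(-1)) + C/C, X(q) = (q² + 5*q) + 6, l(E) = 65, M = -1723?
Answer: -2479972/405757885 ≈ -0.0061119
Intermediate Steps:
X(q) = 6 + q² + 5*q
h(C) = 3 + C (h(C) = (C + (6 + (-1)² + 5*(-1))) + C/C = (C + (6 + 1 - 5)) + 1 = (C + 2) + 1 = (2 + C) + 1 = 3 + C)
h(14)/(-3623) + (159/M)/l(21) = (3 + 14)/(-3623) + (159/(-1723))/65 = 17*(-1/3623) + (159*(-1/1723))*(1/65) = -17/3623 - 159/1723*1/65 = -17/3623 - 159/111995 = -2479972/405757885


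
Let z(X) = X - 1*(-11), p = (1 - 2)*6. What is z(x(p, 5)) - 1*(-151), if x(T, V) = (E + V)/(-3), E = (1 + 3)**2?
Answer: 155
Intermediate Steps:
E = 16 (E = 4**2 = 16)
p = -6 (p = -1*6 = -6)
x(T, V) = -16/3 - V/3 (x(T, V) = (16 + V)/(-3) = (16 + V)*(-1/3) = -16/3 - V/3)
z(X) = 11 + X (z(X) = X + 11 = 11 + X)
z(x(p, 5)) - 1*(-151) = (11 + (-16/3 - 1/3*5)) - 1*(-151) = (11 + (-16/3 - 5/3)) + 151 = (11 - 7) + 151 = 4 + 151 = 155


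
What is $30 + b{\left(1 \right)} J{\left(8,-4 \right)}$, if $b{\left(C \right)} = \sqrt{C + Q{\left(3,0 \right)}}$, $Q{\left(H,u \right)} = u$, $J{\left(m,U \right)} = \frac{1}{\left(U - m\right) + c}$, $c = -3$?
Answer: $\frac{449}{15} \approx 29.933$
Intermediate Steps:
$J{\left(m,U \right)} = \frac{1}{-3 + U - m}$ ($J{\left(m,U \right)} = \frac{1}{\left(U - m\right) - 3} = \frac{1}{-3 + U - m}$)
$b{\left(C \right)} = \sqrt{C}$ ($b{\left(C \right)} = \sqrt{C + 0} = \sqrt{C}$)
$30 + b{\left(1 \right)} J{\left(8,-4 \right)} = 30 + \sqrt{1} \left(- \frac{1}{3 + 8 - -4}\right) = 30 + 1 \left(- \frac{1}{3 + 8 + 4}\right) = 30 + 1 \left(- \frac{1}{15}\right) = 30 - \frac{1}{15} = \frac{449}{15}$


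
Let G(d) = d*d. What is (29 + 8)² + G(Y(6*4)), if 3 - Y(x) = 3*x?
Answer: 6130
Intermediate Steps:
Y(x) = 3 - 3*x
G(d) = d²
(29 + 8)² + G(Y(6*4)) = (29 + 8)² + (3 - 18*4)² = 37² + (3 - 3*24)² = 1369 + (3 - 72)² = 1369 + (-69)² = 1369 + 4761 = 6130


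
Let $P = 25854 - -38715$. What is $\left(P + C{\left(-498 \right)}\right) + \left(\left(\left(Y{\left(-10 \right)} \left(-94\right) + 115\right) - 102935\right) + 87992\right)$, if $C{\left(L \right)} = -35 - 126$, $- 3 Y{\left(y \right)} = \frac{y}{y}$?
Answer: $\frac{148834}{3} \approx 49611.0$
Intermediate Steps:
$Y{\left(y \right)} = - \frac{1}{3}$ ($Y{\left(y \right)} = - \frac{y \frac{1}{y}}{3} = \left(- \frac{1}{3}\right) 1 = - \frac{1}{3}$)
$P = 64569$ ($P = 25854 + 38715 = 64569$)
$C{\left(L \right)} = -161$
$\left(P + C{\left(-498 \right)}\right) + \left(\left(\left(Y{\left(-10 \right)} \left(-94\right) + 115\right) - 102935\right) + 87992\right) = \left(64569 - 161\right) + \left(\left(\left(\left(- \frac{1}{3}\right) \left(-94\right) + 115\right) - 102935\right) + 87992\right) = 64408 + \left(\left(\left(\frac{94}{3} + 115\right) - 102935\right) + 87992\right) = 64408 + \left(\left(\frac{439}{3} - 102935\right) + 87992\right) = 64408 + \left(- \frac{308366}{3} + 87992\right) = 64408 - \frac{44390}{3} = \frac{148834}{3}$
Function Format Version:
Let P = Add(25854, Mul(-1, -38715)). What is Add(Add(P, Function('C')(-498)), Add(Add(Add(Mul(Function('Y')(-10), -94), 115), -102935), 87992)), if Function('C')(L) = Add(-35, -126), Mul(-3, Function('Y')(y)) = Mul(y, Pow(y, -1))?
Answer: Rational(148834, 3) ≈ 49611.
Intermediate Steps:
Function('Y')(y) = Rational(-1, 3) (Function('Y')(y) = Mul(Rational(-1, 3), Mul(y, Pow(y, -1))) = Mul(Rational(-1, 3), 1) = Rational(-1, 3))
P = 64569 (P = Add(25854, 38715) = 64569)
Function('C')(L) = -161
Add(Add(P, Function('C')(-498)), Add(Add(Add(Mul(Function('Y')(-10), -94), 115), -102935), 87992)) = Add(Add(64569, -161), Add(Add(Add(Mul(Rational(-1, 3), -94), 115), -102935), 87992)) = Add(64408, Add(Add(Add(Rational(94, 3), 115), -102935), 87992)) = Add(64408, Add(Add(Rational(439, 3), -102935), 87992)) = Add(64408, Add(Rational(-308366, 3), 87992)) = Add(64408, Rational(-44390, 3)) = Rational(148834, 3)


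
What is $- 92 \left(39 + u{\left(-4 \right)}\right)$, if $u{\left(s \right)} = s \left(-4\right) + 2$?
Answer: $-5244$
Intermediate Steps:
$u{\left(s \right)} = 2 - 4 s$ ($u{\left(s \right)} = - 4 s + 2 = 2 - 4 s$)
$- 92 \left(39 + u{\left(-4 \right)}\right) = - 92 \left(39 + \left(2 - -16\right)\right) = - 92 \left(39 + \left(2 + 16\right)\right) = - 92 \left(39 + 18\right) = \left(-92\right) 57 = -5244$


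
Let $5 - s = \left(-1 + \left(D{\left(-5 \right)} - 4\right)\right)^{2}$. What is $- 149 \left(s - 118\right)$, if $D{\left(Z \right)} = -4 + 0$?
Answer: $28906$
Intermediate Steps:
$D{\left(Z \right)} = -4$
$s = -76$ ($s = 5 - \left(-1 - 8\right)^{2} = 5 - \left(-9\right)^{2} = 5 - 81 = -76$)
$- 149 \left(s - 118\right) = - 149 \left(-76 - 118\right) = \left(-149\right) \left(-194\right) = 28906$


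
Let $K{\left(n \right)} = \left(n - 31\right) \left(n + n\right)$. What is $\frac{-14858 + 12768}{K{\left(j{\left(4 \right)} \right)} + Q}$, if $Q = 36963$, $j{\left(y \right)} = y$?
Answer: $- \frac{2090}{36747} \approx -0.056875$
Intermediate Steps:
$K{\left(n \right)} = 2 n \left(-31 + n\right)$ ($K{\left(n \right)} = \left(-31 + n\right) 2 n = 2 n \left(-31 + n\right)$)
$\frac{-14858 + 12768}{K{\left(j{\left(4 \right)} \right)} + Q} = \frac{-14858 + 12768}{2 \cdot 4 \left(-31 + 4\right) + 36963} = - \frac{2090}{2 \cdot 4 \left(-27\right) + 36963} = - \frac{2090}{-216 + 36963} = - \frac{2090}{36747}$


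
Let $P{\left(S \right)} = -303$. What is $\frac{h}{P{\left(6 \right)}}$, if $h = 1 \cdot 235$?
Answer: $- \frac{235}{303} \approx -0.77558$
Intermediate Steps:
$h = 235$
$\frac{h}{P{\left(6 \right)}} = \frac{235}{-303} = 235 \left(- \frac{1}{303}\right) = - \frac{235}{303}$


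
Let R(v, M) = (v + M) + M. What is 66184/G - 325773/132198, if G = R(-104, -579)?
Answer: -1526752993/27805646 ≈ -54.908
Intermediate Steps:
R(v, M) = v + 2*M (R(v, M) = (M + v) + M = v + 2*M)
G = -1262 (G = -104 + 2*(-579) = -104 - 1158 = -1262)
66184/G - 325773/132198 = 66184/(-1262) - 325773/132198 = 66184*(-1/1262) - 325773*1/132198 = -33092/631 - 108591/44066 = -1526752993/27805646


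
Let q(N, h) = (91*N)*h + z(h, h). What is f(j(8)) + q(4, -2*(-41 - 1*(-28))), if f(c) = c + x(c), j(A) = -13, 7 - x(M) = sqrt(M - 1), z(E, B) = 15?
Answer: 9473 - I*sqrt(14) ≈ 9473.0 - 3.7417*I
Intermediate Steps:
q(N, h) = 15 + 91*N*h (q(N, h) = (91*N)*h + 15 = 91*N*h + 15 = 15 + 91*N*h)
x(M) = 7 - sqrt(-1 + M) (x(M) = 7 - sqrt(M - 1) = 7 - sqrt(-1 + M))
f(c) = 7 + c - sqrt(-1 + c) (f(c) = c + (7 - sqrt(-1 + c)) = 7 + c - sqrt(-1 + c))
f(j(8)) + q(4, -2*(-41 - 1*(-28))) = (7 - 13 - sqrt(-1 - 13)) + (15 + 91*4*(-2*(-41 - 1*(-28)))) = (7 - 13 - sqrt(-14)) + (15 + 91*4*(-2*(-41 + 28))) = (7 - 13 - I*sqrt(14)) + (15 + 91*4*(-2*(-13))) = (7 - 13 - I*sqrt(14)) + (15 + 91*4*26) = (-6 - I*sqrt(14)) + (15 + 9464) = (-6 - I*sqrt(14)) + 9479 = 9473 - I*sqrt(14)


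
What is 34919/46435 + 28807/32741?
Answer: 2480936024/1520328335 ≈ 1.6318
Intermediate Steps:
34919/46435 + 28807/32741 = 2480936024/1520328335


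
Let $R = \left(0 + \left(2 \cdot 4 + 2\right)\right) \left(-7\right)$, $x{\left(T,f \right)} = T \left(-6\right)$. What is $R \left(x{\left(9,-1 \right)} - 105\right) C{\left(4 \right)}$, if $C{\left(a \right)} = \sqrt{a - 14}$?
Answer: $11130 i \sqrt{10} \approx 35196.0 i$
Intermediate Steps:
$x{\left(T,f \right)} = - 6 T$
$R = -70$ ($R = \left(0 + \left(8 + 2\right)\right) \left(-7\right) = \left(0 + 10\right) \left(-7\right) = 10 \left(-7\right) = -70$)
$C{\left(a \right)} = \sqrt{-14 + a}$
$R \left(x{\left(9,-1 \right)} - 105\right) C{\left(4 \right)} = - 70 \left(\left(-6\right) 9 - 105\right) \sqrt{-14 + 4} = - 70 \left(-54 - 105\right) \sqrt{-10} = \left(-70\right) \left(-159\right) i \sqrt{10} = 11130 i \sqrt{10}$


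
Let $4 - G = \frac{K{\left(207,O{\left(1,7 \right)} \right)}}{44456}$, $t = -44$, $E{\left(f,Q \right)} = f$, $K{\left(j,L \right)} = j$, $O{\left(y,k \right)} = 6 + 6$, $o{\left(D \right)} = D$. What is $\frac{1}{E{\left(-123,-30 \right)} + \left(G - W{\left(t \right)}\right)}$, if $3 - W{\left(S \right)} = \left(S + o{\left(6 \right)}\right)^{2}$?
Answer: $\frac{44456}{58770625} \approx 0.00075643$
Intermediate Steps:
$O{\left(y,k \right)} = 12$
$W{\left(S \right)} = 3 - \left(6 + S\right)^{2}$ ($W{\left(S \right)} = 3 - \left(S + 6\right)^{2} = 3 - \left(6 + S\right)^{2}$)
$G = \frac{177617}{44456}$ ($G = 4 - \frac{207}{44456} = \frac{177617}{44456} \approx 3.9953$)
$\frac{1}{E{\left(-123,-30 \right)} + \left(G - W{\left(t \right)}\right)} = \frac{1}{-123 - \left(- \frac{44249}{44456} - \left(6 - 44\right)^{2}\right)} = \frac{1}{-123 + \left(\frac{177617}{44456} - \left(3 - \left(-38\right)^{2}\right)\right)} = \frac{1}{-123 + \left(\frac{177617}{44456} - \left(3 - 1444\right)\right)} = \frac{1}{-123 + \left(\frac{177617}{44456} - -1441\right)} = \frac{1}{-123 + \left(\frac{177617}{44456} + 1441\right)} = \frac{1}{-123 + \frac{64238713}{44456}} = \frac{1}{\frac{58770625}{44456}} = \frac{44456}{58770625}$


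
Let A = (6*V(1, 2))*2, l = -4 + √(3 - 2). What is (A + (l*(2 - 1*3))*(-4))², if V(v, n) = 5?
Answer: 2304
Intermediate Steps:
l = -3 (l = -4 + √1 = -4 + 1 = -3)
A = 60 (A = (6*5)*2 = 30*2 = 60)
(A + (l*(2 - 1*3))*(-4))² = (60 - 3*(2 - 1*3)*(-4))² = (60 - 3*(2 - 3)*(-4))² = (60 - 3*(-1)*(-4))² = (60 + 3*(-4))² = (60 - 12)² = 48² = 2304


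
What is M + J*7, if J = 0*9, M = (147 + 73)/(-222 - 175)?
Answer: -220/397 ≈ -0.55416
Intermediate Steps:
M = -220/397 (M = 220/(-397) = 220*(-1/397) = -220/397 ≈ -0.55416)
J = 0
M + J*7 = -220/397 + 0*7 = -220/397 + 0 = -220/397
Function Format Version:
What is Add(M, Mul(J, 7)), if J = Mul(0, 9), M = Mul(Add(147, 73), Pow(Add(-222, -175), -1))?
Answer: Rational(-220, 397) ≈ -0.55416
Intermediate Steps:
M = Rational(-220, 397) (M = Mul(220, Pow(-397, -1)) = Mul(220, Rational(-1, 397)) = Rational(-220, 397) ≈ -0.55416)
J = 0
Add(M, Mul(J, 7)) = Add(Rational(-220, 397), Mul(0, 7)) = Add(Rational(-220, 397), 0) = Rational(-220, 397)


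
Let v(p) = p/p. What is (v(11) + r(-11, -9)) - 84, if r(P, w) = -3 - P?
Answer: -75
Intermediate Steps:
v(p) = 1
(v(11) + r(-11, -9)) - 84 = (1 + (-3 - 1*(-11))) - 84 = (1 + (-3 + 11)) - 84 = (1 + 8) - 84 = 9 - 84 = -75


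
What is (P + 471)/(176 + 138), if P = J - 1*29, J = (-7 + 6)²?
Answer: 443/314 ≈ 1.4108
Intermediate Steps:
J = 1 (J = (-1)² = 1)
P = -28 (P = 1 - 1*29 = 1 - 29 = -28)
(P + 471)/(176 + 138) = (-28 + 471)/(176 + 138) = 443/314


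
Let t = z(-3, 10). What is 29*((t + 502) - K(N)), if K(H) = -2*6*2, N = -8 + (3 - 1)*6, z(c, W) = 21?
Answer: 15863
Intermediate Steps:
t = 21
N = 4 (N = -8 + 2*6 = -8 + 12 = 4)
K(H) = -24 (K(H) = -12*2 = -24)
29*((t + 502) - K(N)) = 29*((21 + 502) - 1*(-24)) = 29*(523 + 24) = 29*547 = 15863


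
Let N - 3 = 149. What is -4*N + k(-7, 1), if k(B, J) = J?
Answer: -607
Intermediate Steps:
N = 152 (N = 3 + 149 = 152)
-4*N + k(-7, 1) = -4*152 + 1 = -608 + 1 = -607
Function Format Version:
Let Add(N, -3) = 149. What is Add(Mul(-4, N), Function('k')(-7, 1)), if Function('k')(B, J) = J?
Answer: -607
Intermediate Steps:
N = 152 (N = Add(3, 149) = 152)
Add(Mul(-4, N), Function('k')(-7, 1)) = Add(Mul(-4, 152), 1) = Add(-608, 1) = -607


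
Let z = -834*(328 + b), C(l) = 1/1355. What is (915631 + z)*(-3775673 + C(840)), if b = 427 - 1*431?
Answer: -660393392969862/271 ≈ -2.4369e+12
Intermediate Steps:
C(l) = 1/1355
b = -4 (b = 427 - 431 = -4)
z = -270216 (z = -834*(328 - 4) = -834*324 = -270216)
(915631 + z)*(-3775673 + C(840)) = (915631 - 270216)*(-3775673 + 1/1355) = 645415*(-5116036914/1355) = -660393392969862/271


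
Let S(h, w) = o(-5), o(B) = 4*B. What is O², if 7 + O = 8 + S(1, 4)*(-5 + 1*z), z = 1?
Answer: 6561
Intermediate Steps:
S(h, w) = -20 (S(h, w) = 4*(-5) = -20)
O = 81 (O = -7 + (8 - 20*(-5 + 1*1)) = -7 + (8 - 20*(-5 + 1)) = -7 + (8 - 20*(-4)) = -7 + (8 + 80) = -7 + 88 = 81)
O² = 81² = 6561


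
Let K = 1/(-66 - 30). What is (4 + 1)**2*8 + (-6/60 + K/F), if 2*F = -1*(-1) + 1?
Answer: 95947/480 ≈ 199.89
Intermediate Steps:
K = -1/96 (K = 1/(-96) = -1/96 ≈ -0.010417)
F = 1 (F = (-1*(-1) + 1)/2 = (1 + 1)/2 = (1/2)*2 = 1)
(4 + 1)**2*8 + (-6/60 + K/F) = (4 + 1)**2*8 + (-6/60 - 1/96/1) = 5**2*8 + (-6*1/60 - 1/96*1) = 25*8 + (-1/10 - 1/96) = 200 - 53/480 = 95947/480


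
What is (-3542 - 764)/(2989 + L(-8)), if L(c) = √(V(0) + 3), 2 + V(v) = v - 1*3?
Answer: -12870634/8934123 + 4306*I*√2/8934123 ≈ -1.4406 + 0.00068161*I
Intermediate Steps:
V(v) = -5 + v (V(v) = -2 + (v - 1*3) = -2 + (v - 3) = -2 + (-3 + v) = -5 + v)
L(c) = I*√2 (L(c) = √((-5 + 0) + 3) = √(-5 + 3) = √(-2) = I*√2)
(-3542 - 764)/(2989 + L(-8)) = (-3542 - 764)/(2989 + I*√2) = -4306/(2989 + I*√2)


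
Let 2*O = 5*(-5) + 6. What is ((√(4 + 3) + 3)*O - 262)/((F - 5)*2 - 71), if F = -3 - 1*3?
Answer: 581/186 + 19*√7/186 ≈ 3.3939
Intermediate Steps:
O = -19/2 (O = (5*(-5) + 6)/2 = (-25 + 6)/2 = (½)*(-19) = -19/2 ≈ -9.5000)
F = -6 (F = -3 - 3 = -6)
((√(4 + 3) + 3)*O - 262)/((F - 5)*2 - 71) = ((√(4 + 3) + 3)*(-19/2) - 262)/((-6 - 5)*2 - 71) = ((√7 + 3)*(-19/2) - 262)/(-11*2 - 71) = ((3 + √7)*(-19/2) - 262)/(-22 - 71) = ((-57/2 - 19*√7/2) - 262)/(-93) = (-581/2 - 19*√7/2)*(-1/93) = 581/186 + 19*√7/186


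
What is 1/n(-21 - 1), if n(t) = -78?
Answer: -1/78 ≈ -0.012821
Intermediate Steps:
1/n(-21 - 1) = 1/(-78) = -1/78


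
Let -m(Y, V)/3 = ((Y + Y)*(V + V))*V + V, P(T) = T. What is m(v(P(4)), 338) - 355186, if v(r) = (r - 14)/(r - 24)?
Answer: -1041664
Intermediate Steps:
v(r) = (-14 + r)/(-24 + r)
m(Y, V) = -3*V - 12*Y*V**2 (m(Y, V) = -3*(((Y + Y)*(V + V))*V + V) = -3*(((2*Y)*(2*V))*V + V) = -3*((4*V*Y)*V + V) = -3*(4*Y*V**2 + V) = -3*(V + 4*Y*V**2) = -3*V - 12*Y*V**2)
m(v(P(4)), 338) - 355186 = -3*338*(1 + 4*338*((-14 + 4)/(-24 + 4))) - 355186 = -3*338*(1 + 4*338*(-10/(-20))) - 355186 = -3*338*(1 + 4*338*(-1/20*(-10))) - 355186 = -3*338*(1 + 4*338*(1/2)) - 355186 = -3*338*(1 + 676) - 355186 = -3*338*677 - 355186 = -686478 - 355186 = -1041664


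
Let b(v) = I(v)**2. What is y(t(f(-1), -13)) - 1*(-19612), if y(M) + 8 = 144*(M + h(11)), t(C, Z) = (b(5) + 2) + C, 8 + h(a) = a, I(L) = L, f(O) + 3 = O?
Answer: 23348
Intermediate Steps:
f(O) = -3 + O
h(a) = -8 + a
b(v) = v**2
t(C, Z) = 27 + C (t(C, Z) = (5**2 + 2) + C = (25 + 2) + C = 27 + C)
y(M) = 424 + 144*M (y(M) = -8 + 144*(M + (-8 + 11)) = -8 + 144*(M + 3) = -8 + 144*(3 + M) = -8 + (432 + 144*M) = 424 + 144*M)
y(t(f(-1), -13)) - 1*(-19612) = (424 + 144*(27 + (-3 - 1))) - 1*(-19612) = (424 + 144*(27 - 4)) + 19612 = (424 + 144*23) + 19612 = (424 + 3312) + 19612 = 3736 + 19612 = 23348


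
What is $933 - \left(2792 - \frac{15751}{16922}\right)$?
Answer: $- \frac{31442247}{16922} \approx -1858.1$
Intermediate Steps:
$933 - \left(2792 - \frac{15751}{16922}\right) = 933 + \left(-2792 + 15751 \cdot \frac{1}{16922}\right) = 933 + \left(-2792 + \frac{15751}{16922}\right) = 933 - \frac{47230473}{16922} = - \frac{31442247}{16922}$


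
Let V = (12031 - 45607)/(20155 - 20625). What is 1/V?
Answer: 235/16788 ≈ 0.013998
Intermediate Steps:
V = 16788/235 (V = -33576/(-470) = -33576*(-1/470) = 16788/235 ≈ 71.438)
1/V = 1/(16788/235) = 235/16788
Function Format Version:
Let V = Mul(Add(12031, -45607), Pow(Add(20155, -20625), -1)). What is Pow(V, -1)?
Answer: Rational(235, 16788) ≈ 0.013998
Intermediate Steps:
V = Rational(16788, 235) (V = Mul(-33576, Pow(-470, -1)) = Mul(-33576, Rational(-1, 470)) = Rational(16788, 235) ≈ 71.438)
Pow(V, -1) = Pow(Rational(16788, 235), -1) = Rational(235, 16788)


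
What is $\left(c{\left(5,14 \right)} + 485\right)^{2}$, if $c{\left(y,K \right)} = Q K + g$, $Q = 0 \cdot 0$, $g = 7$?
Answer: $242064$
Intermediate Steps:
$Q = 0$
$c{\left(y,K \right)} = 7$ ($c{\left(y,K \right)} = 0 K + 7 = 0 + 7 = 7$)
$\left(c{\left(5,14 \right)} + 485\right)^{2} = \left(7 + 485\right)^{2} = 492^{2} = 242064$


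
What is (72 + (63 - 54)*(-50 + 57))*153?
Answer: 20655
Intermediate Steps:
(72 + (63 - 54)*(-50 + 57))*153 = (72 + 9*7)*153 = (72 + 63)*153 = 135*153 = 20655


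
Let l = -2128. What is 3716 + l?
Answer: 1588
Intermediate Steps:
3716 + l = 3716 - 2128 = 1588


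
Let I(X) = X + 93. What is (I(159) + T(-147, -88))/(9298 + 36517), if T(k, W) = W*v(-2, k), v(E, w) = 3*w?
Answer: 1116/1309 ≈ 0.85256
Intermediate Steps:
T(k, W) = 3*W*k (T(k, W) = W*(3*k) = 3*W*k)
I(X) = 93 + X
(I(159) + T(-147, -88))/(9298 + 36517) = ((93 + 159) + 3*(-88)*(-147))/(9298 + 36517) = (252 + 38808)/45815 = 39060*(1/45815) = 1116/1309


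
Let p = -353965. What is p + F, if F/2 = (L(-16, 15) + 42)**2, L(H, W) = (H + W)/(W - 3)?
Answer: -25232471/72 ≈ -3.5045e+5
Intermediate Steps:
L(H, W) = (H + W)/(-3 + W)
F = 253009/72 (F = 2*((-16 + 15)/(-3 + 15) + 42)**2 = 2*(-1/12 + 42)**2 = 2*(503/12)**2 = 2*(253009/144) = 253009/72 ≈ 3514.0)
p + F = -353965 + 253009/72 = -25232471/72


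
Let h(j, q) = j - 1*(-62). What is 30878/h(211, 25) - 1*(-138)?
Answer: 68552/273 ≈ 251.11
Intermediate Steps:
h(j, q) = 62 + j (h(j, q) = j + 62 = 62 + j)
30878/h(211, 25) - 1*(-138) = 30878/(62 + 211) - 1*(-138) = 30878/273 + 138 = 68552/273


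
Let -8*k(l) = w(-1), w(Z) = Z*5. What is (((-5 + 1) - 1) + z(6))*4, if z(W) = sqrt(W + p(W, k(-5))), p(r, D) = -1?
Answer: -20 + 4*sqrt(5) ≈ -11.056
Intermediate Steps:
w(Z) = 5*Z
k(l) = 5/8 (k(l) = -5*(-1)/8 = -1/8*(-5) = 5/8)
z(W) = sqrt(-1 + W) (z(W) = sqrt(W - 1) = sqrt(-1 + W))
(((-5 + 1) - 1) + z(6))*4 = (((-5 + 1) - 1) + sqrt(-1 + 6))*4 = ((-4 - 1) + sqrt(5))*4 = (-5 + sqrt(5))*4 = -20 + 4*sqrt(5)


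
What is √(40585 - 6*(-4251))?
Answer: √66091 ≈ 257.08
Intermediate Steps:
√(40585 - 6*(-4251)) = √(40585 + 25506) = √66091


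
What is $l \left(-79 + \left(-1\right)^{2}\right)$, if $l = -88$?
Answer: $6864$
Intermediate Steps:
$l \left(-79 + \left(-1\right)^{2}\right) = - 88 \left(-79 + \left(-1\right)^{2}\right) = - 88 \left(-79 + 1\right) = \left(-88\right) \left(-78\right) = 6864$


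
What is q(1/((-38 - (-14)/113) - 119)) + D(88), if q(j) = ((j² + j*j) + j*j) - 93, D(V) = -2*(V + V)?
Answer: -46613222366/104748843 ≈ -445.00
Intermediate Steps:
D(V) = -4*V
q(j) = -93 + 3*j² (q(j) = ((j² + j²) + j²) - 93 = (2*j² + j²) - 93 = 3*j² - 93 = -93 + 3*j²)
q(1/((-38 - (-14)/113) - 119)) + D(88) = (-93 + 3*(1/((-38 - (-14)/113) - 119))²) - 4*88 = (-93 + 3*(1/((-38 - (-14)/113) - 119))²) - 352 = (-93 + 3*(1/((-38 - 1*(-14/113)) - 119))²) - 352 = (-93 + 3*(1/((-38 + 14/113) - 119))²) - 352 = (-93 + 3*(1/(-4280/113 - 119))²) - 352 = (-93 + 3*(1/(-17727/113))²) - 352 = (-93 + 3*(-113/17727)²) - 352 = (-93 + 3*(12769/314246529)) - 352 = (-93 + 12769/104748843) - 352 = -9741629630/104748843 - 352 = -46613222366/104748843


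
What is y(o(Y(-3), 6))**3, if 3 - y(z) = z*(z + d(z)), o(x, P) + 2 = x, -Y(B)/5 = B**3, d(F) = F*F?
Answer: -13317496517912888267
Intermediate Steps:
d(F) = F**2
Y(B) = -5*B**3
o(x, P) = -2 + x
y(z) = 3 - z*(z + z**2)
y(o(Y(-3), 6))**3 = (3 - (-2 - 5*(-3)**3)**2 - (-2 - 5*(-3)**3)**3)**3 = (3 - (-2 - 5*(-27))**2 - (-2 - 5*(-27))**3)**3 = (3 - (-2 + 135)**2 - (-2 + 135)**3)**3 = (3 - 1*133**2 - 1*133**3)**3 = (3 - 1*17689 - 1*2352637)**3 = (3 - 17689 - 2352637)**3 = (-2370323)**3 = -13317496517912888267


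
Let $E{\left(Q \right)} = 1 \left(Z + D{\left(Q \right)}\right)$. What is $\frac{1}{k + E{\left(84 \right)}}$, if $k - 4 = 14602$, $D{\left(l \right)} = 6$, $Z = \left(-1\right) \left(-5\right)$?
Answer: $\frac{1}{14617} \approx 6.8413 \cdot 10^{-5}$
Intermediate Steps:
$Z = 5$
$E{\left(Q \right)} = 11$ ($E{\left(Q \right)} = 1 \left(5 + 6\right) = 1 \cdot 11 = 11$)
$k = 14606$ ($k = 4 + 14602 = 14606$)
$\frac{1}{k + E{\left(84 \right)}} = \frac{1}{14606 + 11} = \frac{1}{14617}$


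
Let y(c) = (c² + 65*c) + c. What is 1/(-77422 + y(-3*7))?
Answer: -1/78367 ≈ -1.2760e-5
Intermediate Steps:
y(c) = c² + 66*c
1/(-77422 + y(-3*7)) = 1/(-77422 + (-3*7)*(66 - 3*7)) = 1/(-77422 - 21*(66 - 21)) = 1/(-77422 - 21*45) = 1/(-77422 - 945) = 1/(-78367) = -1/78367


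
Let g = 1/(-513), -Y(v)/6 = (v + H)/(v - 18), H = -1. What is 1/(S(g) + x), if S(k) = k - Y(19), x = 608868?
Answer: 513/312404687 ≈ 1.6421e-6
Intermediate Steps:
Y(v) = -6*(-1 + v)/(-18 + v) (Y(v) = -6*(v - 1)/(v - 18) = -6*(-1 + v)/(-18 + v))
g = -1/513 ≈ -0.0019493
S(k) = 108 + k (S(k) = k - 6*(1 - 1*19)/(-18 + 19) = k - 6*(1 - 19)/1 = k - 6*(-18) = k - 1*(-108) = k + 108 = 108 + k)
1/(S(g) + x) = 1/((108 - 1/513) + 608868) = 1/(55403/513 + 608868) = 1/(312404687/513) = 513/312404687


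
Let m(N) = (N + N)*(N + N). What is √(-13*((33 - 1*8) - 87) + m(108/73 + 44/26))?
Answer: 3*√84680534/949 ≈ 29.090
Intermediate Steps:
m(N) = 4*N² (m(N) = (2*N)*(2*N) = 4*N²)
√(-13*((33 - 1*8) - 87) + m(108/73 + 44/26)) = √(-13*((33 - 1*8) - 87) + 4*(108/73 + 44/26)²) = √(-13*((33 - 8) - 87) + 4*(108*(1/73) + 44*(1/26))²) = √(-13*(25 - 87) + 4*(108/73 + 22/13)²) = √(-13*(-62) + 4*(3010/949)²) = √(806 + 4*(9060100/900601)) = √(806 + 36240400/900601) = √(762124806/900601) = 3*√84680534/949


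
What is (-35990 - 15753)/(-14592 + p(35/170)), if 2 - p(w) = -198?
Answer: 51743/14392 ≈ 3.5953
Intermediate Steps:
p(w) = 200 (p(w) = 2 - 1*(-198) = 2 + 198 = 200)
(-35990 - 15753)/(-14592 + p(35/170)) = (-35990 - 15753)/(-14592 + 200) = -51743/(-14392) = -51743*(-1/14392) = 51743/14392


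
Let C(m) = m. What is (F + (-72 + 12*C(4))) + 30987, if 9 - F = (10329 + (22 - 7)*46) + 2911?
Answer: 17042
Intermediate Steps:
F = -13921 (F = 9 - ((10329 + (22 - 7)*46) + 2911) = 9 - ((10329 + 15*46) + 2911) = 9 - ((10329 + 690) + 2911) = 9 - (11019 + 2911) = 9 - 1*13930 = 9 - 13930 = -13921)
(F + (-72 + 12*C(4))) + 30987 = (-13921 + (-72 + 12*4)) + 30987 = (-13921 + (-72 + 48)) + 30987 = (-13921 - 24) + 30987 = -13945 + 30987 = 17042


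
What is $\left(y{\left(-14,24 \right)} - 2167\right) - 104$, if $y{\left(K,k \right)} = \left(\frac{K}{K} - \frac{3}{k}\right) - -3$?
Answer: $- \frac{18137}{8} \approx -2267.1$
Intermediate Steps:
$y{\left(K,k \right)} = 4 - \frac{3}{k}$ ($y{\left(K,k \right)} = \left(1 - \frac{3}{k}\right) + 3 = 4 - \frac{3}{k}$)
$\left(y{\left(-14,24 \right)} - 2167\right) - 104 = \left(\left(4 - \frac{3}{24}\right) - 2167\right) - 104 = \left(\left(4 - \frac{1}{8}\right) - 2167\right) - 104 = \left(\frac{31}{8} - 2167\right) - 104 = - \frac{17305}{8} - 104 = - \frac{18137}{8}$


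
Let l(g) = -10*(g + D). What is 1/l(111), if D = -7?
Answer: -1/1040 ≈ -0.00096154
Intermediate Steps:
l(g) = 70 - 10*g (l(g) = -10*(g - 7) = -10*(-7 + g) = 70 - 10*g)
1/l(111) = 1/(70 - 10*111) = 1/(70 - 1110) = 1/(-1040) = -1/1040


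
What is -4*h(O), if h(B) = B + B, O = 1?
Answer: -8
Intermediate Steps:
h(B) = 2*B
-4*h(O) = -8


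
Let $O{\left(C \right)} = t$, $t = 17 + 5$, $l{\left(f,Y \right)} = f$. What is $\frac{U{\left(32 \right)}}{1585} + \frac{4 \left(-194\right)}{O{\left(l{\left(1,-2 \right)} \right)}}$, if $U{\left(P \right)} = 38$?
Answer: $- \frac{614562}{17435} \approx -35.249$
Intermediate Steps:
$t = 22$
$O{\left(C \right)} = 22$
$\frac{U{\left(32 \right)}}{1585} + \frac{4 \left(-194\right)}{O{\left(l{\left(1,-2 \right)} \right)}} = \frac{38}{1585} + \frac{4 \left(-194\right)}{22} = 38 \cdot \frac{1}{1585} - \frac{388}{11} = \frac{38}{1585} - \frac{388}{11} = - \frac{614562}{17435}$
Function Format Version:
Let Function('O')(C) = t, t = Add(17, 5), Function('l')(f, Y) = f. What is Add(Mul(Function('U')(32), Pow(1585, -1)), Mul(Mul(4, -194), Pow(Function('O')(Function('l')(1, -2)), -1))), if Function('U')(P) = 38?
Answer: Rational(-614562, 17435) ≈ -35.249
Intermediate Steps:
t = 22
Function('O')(C) = 22
Add(Mul(Function('U')(32), Pow(1585, -1)), Mul(Mul(4, -194), Pow(Function('O')(Function('l')(1, -2)), -1))) = Add(Mul(38, Pow(1585, -1)), Mul(Mul(4, -194), Pow(22, -1))) = Add(Mul(38, Rational(1, 1585)), Mul(-776, Rational(1, 22))) = Add(Rational(38, 1585), Rational(-388, 11)) = Rational(-614562, 17435)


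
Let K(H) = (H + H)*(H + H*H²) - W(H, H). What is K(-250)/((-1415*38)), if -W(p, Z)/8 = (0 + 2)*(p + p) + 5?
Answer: -781261704/5377 ≈ -1.4530e+5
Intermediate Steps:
W(p, Z) = -40 - 32*p (W(p, Z) = -8*((0 + 2)*(p + p) + 5) = -8*(2*(2*p) + 5) = -8*(4*p + 5) = -8*(5 + 4*p) = -40 - 32*p)
K(H) = 40 + 32*H + 2*H*(H + H³) (K(H) = (H + H)*(H + H*H²) - (-40 - 32*H) = (2*H)*(H + H³) + (40 + 32*H) = 2*H*(H + H³) + (40 + 32*H) = 40 + 32*H + 2*H*(H + H³))
K(-250)/((-1415*38)) = (40 + 2*(-250)² + 2*(-250)⁴ + 32*(-250))/((-1415*38)) = (40 + 2*62500 + 2*3906250000 - 8000)/(-53770) = (40 + 125000 + 7812500000 - 8000)*(-1/53770) = 7812617040*(-1/53770) = -781261704/5377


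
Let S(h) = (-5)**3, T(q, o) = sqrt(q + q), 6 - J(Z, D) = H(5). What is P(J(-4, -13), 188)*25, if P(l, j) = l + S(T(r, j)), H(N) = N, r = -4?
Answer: -3100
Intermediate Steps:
J(Z, D) = 1 (J(Z, D) = 6 - 1*5 = 6 - 5 = 1)
T(q, o) = sqrt(2)*sqrt(q) (T(q, o) = sqrt(2*q) = sqrt(2)*sqrt(q))
S(h) = -125
P(l, j) = -125 + l (P(l, j) = l - 125 = -125 + l)
P(J(-4, -13), 188)*25 = (-125 + 1)*25 = -124*25 = -3100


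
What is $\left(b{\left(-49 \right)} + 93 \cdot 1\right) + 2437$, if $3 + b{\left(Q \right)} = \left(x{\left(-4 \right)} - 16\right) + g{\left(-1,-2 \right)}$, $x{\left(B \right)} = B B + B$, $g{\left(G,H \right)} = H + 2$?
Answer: $2523$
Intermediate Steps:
$g{\left(G,H \right)} = 2 + H$
$x{\left(B \right)} = B + B^{2}$ ($x{\left(B \right)} = B^{2} + B = B + B^{2}$)
$b{\left(Q \right)} = -7$ ($b{\left(Q \right)} = -3 - \left(16 + 4 \left(1 - 4\right)\right) = -3 + \left(\left(\left(-4\right) \left(-3\right) - 16\right) + 0\right) = -3 + \left(\left(12 - 16\right) + 0\right) = -3 + \left(-4 + 0\right) = -3 - 4 = -7$)
$\left(b{\left(-49 \right)} + 93 \cdot 1\right) + 2437 = \left(-7 + 93 \cdot 1\right) + 2437 = \left(-7 + 93\right) + 2437 = 86 + 2437 = 2523$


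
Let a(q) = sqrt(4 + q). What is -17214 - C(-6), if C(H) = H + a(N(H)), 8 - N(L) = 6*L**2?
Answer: -17208 - 2*I*sqrt(51) ≈ -17208.0 - 14.283*I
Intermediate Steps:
N(L) = 8 - 6*L**2
C(H) = H + sqrt(12 - 6*H**2) (C(H) = H + sqrt(4 + (8 - 6*H**2)) = H + sqrt(12 - 6*H**2))
-17214 - C(-6) = -17214 - (-6 + sqrt(12 - 6*(-6)**2)) = -17214 - (-6 + sqrt(12 - 6*36)) = -17214 - (-6 + sqrt(12 - 216)) = -17214 - (-6 + sqrt(-204)) = -17214 - (-6 + 2*I*sqrt(51)) = -17214 + (6 - 2*I*sqrt(51)) = -17208 - 2*I*sqrt(51)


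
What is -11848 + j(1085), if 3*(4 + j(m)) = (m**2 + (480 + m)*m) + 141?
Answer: 2839835/3 ≈ 9.4661e+5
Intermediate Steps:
j(m) = 43 + m**2/3 + m*(480 + m)/3 (j(m) = -4 + ((m**2 + (480 + m)*m) + 141)/3 = -4 + ((m**2 + m*(480 + m)) + 141)/3 = -4 + (141 + m**2 + m*(480 + m))/3 = -4 + (47 + m**2/3 + m*(480 + m)/3) = 43 + m**2/3 + m*(480 + m)/3)
-11848 + j(1085) = -11848 + (43 + 160*1085 + (2/3)*1085**2) = -11848 + (43 + 173600 + (2/3)*1177225) = -11848 + (43 + 173600 + 2354450/3) = -11848 + 2875379/3 = 2839835/3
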